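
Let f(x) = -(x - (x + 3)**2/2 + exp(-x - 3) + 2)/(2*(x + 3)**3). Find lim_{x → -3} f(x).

1/12

Direct substitution gives 0/0.
Apply L'Hôpital: lim (-x - e^(-x - 3) - 2)/(-6*(x + 3)^2), still 0/0.
Apply L'Hôpital: lim (e^(-x - 3) - 1)/(-12*x - 36), still 0/0.
After 3 applications of L'Hôpital's rule the quotient is (-e^(-x - 3))/(-12); substituting x = -3 gives 1/12.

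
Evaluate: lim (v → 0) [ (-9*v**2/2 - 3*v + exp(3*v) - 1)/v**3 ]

9/2

Direct substitution gives 0/0.
Apply L'Hôpital: lim (-9*v + 3*e^(3*v) - 3)/(3*v^2), still 0/0.
Apply L'Hôpital: lim (9*e^(3*v) - 9)/(6*v), still 0/0.
After 3 applications of L'Hôpital's rule the quotient is (27*e^(3*v))/(6); substituting v = 0 gives 9/2.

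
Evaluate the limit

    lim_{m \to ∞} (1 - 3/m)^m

Let L be the limit and take ln: ln L = lim (m)·ln(1 - 3/m) = lim (m)·(-3/m + O(1/m²)) = -3.
Hence L = e^(-3).

e^(-3)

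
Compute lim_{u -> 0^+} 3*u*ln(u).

This is a 0·(−∞) form. Rewrite as 3·ln(u) / u^(−1) and apply L'Hôpital:
the derivative quotient is 3·(1/u) / (−1·u^(−2)) = (-3/1)·u^1 → 0.

0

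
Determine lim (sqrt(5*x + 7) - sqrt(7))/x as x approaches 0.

Substitution gives 0/0. Multiply numerator and denominator by the conjugate √(7 + 5x) + √7.
The numerator becomes (7 + 5x) − 7 = 5x, so the expression simplifies to 5/(√(7 + 5x) + √7).
Letting x → 0 gives 5/(2√7) = 5*√(7)/14.

5*√(7)/14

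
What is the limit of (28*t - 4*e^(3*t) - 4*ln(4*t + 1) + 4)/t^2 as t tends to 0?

14

Substitution gives 0/0; apply L'Hôpital's rule 2 times.
After differentiating numerator and denominator 2 times the quotient is (-36*e^(3*t) + 64/(4*t + 1)^2)/(2); at t = 0 this is 14.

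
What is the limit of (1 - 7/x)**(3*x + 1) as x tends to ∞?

Let L be the limit and take ln: ln L = lim (3x + 1)·ln(1 - 7/x) = lim (3x + 1)·(-7/x + O(1/x²)) = -21.
Hence L = e^(-21).

e^(-21)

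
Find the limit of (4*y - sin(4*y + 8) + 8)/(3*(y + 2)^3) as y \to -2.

32/9

Direct substitution gives 0/0.
Apply L'Hôpital: lim (4 - 4*cos(4*y + 8))/(9*(y + 2)^2), still 0/0.
Apply L'Hôpital: lim (16*sin(4*y + 8))/(18*y + 36), still 0/0.
After 3 applications of L'Hôpital's rule the quotient is (64*cos(4*y + 8))/(18); substituting y = -2 gives 32/9.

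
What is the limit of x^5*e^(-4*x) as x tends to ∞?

Write as x^5/e^{4x}, an ∞/∞ form.
Exponential growth dominates any polynomial, so repeated L'Hôpital (or the standard result) gives 0.

0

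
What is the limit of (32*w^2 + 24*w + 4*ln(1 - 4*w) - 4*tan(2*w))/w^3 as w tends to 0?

Substitution gives 0/0 (the numerator vanishes to order 3).
Expand each term to order w^3: the coefficient of w^3 in -4·tan(2w) is -32/3 and in 4·ln(1 - 4w) is -256/3.
Lower-order terms cancel with the polynomial part, so the numerator is (-96)·w^3 + o(w^3), and the limit is (-96)/(1) = -96.

-96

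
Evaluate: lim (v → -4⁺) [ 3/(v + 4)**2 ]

∞

As v → -4⁺, (v + 4) → 0⁺, so (v + 4)^2 → 0⁺ and 3/(v + 4)^2 → ∞.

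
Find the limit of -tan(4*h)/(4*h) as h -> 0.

-1

Substitution gives 0/0.
Since tan(u)/u → 1 as u → 0, tan(4h)/(4h) → 1 and the limit is 4/(-4) = -1.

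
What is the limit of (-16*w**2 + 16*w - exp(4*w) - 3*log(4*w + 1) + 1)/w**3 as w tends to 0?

Substitution gives 0/0; apply L'Hôpital's rule 3 times.
After differentiating numerator and denominator 3 times the quotient is (-64*e^(4*w) - 384/(4*w + 1)^3)/(6); at w = 0 this is -224/3.

-224/3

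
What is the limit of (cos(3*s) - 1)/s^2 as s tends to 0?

-9/2

Direct substitution gives 0/0.
Apply L'Hôpital: lim (-3*sin(3*s))/(2*s), still 0/0.
After 2 applications of L'Hôpital's rule the quotient is (-9*cos(3*s))/(2); substituting s = 0 gives -9/2.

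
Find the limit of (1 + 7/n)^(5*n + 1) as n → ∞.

e^(35)

Write it as [(1 + 7/n)^n]^(5) · (1 + 7/n)^(1). The bracketed term tends to e^(7) and the second factor to 1, so the limit is e^(35).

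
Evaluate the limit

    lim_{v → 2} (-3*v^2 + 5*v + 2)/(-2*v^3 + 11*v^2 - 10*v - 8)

-7/10

At v = 2 both the top and bottom vanish — a removable singularity. Factoring out (v - 2) from each leaves (-3*v - 1)/(-2*v^2 + 7*v + 4), which at v = 2 equals -7/10.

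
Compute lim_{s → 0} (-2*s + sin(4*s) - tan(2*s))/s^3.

-40/3

Substitution gives 0/0 (the numerator vanishes to order 3).
Expand each term to order s^3: the coefficient of s^3 in −tan(2s) is -8/3 and in sin(4s) is -32/3.
Lower-order terms cancel with the polynomial part, so the numerator is (-40/3)·s^3 + o(s^3), and the limit is (-40/3)/(1) = -40/3.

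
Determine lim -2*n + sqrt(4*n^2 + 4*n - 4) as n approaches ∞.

An ∞ − ∞ form. Rationalising with the conjugate, the difference becomes (4n - 4) / (√(4*n^2 + 4*n - 4) + 2n).
For large n the denominator behaves like 2·2n, so the quotient tends to 4/4 = 1.

1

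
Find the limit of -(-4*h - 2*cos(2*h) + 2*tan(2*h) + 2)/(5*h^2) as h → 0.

-4/5

Substitution gives 0/0 (the numerator vanishes to order 2).
Expand each term to order h^2: the coefficient of h^2 in 2·tan(2h) is 0 and in -2·cos(2h) is 4.
Lower-order terms cancel with the polynomial part, so the numerator is (4)·h^2 + o(h^2), and the limit is (4)/(-5) = -4/5.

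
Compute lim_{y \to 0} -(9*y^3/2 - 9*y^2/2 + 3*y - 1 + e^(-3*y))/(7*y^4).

-27/56

Direct substitution gives 0/0.
Apply L'Hôpital: lim (27*y^2/2 - 9*y + 3 - 3*e^(-3*y))/(-28*y^3), still 0/0.
Apply L'Hôpital: lim (27*y - 9 + 9*e^(-3*y))/(-84*y^2), still 0/0.
Apply L'Hôpital: lim (27 - 27*e^(-3*y))/(-168*y), still 0/0.
After 4 applications of L'Hôpital's rule the quotient is (81*e^(-3*y))/(-168); substituting y = 0 gives -27/56.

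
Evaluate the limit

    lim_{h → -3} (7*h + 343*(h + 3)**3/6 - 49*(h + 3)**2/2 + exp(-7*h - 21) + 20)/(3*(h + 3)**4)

Direct substitution gives 0/0.
Apply L'Hôpital: lim (-49*h + 343*(h + 3)^2/2 - 7*e^(-7*h - 21) - 140)/(12*(h + 3)^3), still 0/0.
Apply L'Hôpital: lim (343*h + 49*e^(-7*h - 21) + 980)/(36*(h + 3)^2), still 0/0.
Apply L'Hôpital: lim (343 - 343*e^(-7*h - 21))/(72*h + 216), still 0/0.
After 4 applications of L'Hôpital's rule the quotient is (2401*e^(-7*h - 21))/(72); substituting h = -3 gives 2401/72.

2401/72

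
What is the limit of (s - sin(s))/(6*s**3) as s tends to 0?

1/36

Direct substitution gives 0/0.
Apply L'Hôpital: lim (1 - cos(s))/(18*s^2), still 0/0.
Apply L'Hôpital: lim (sin(s))/(36*s), still 0/0.
After 3 applications of L'Hôpital's rule the quotient is (cos(s))/(36); substituting s = 0 gives 1/36.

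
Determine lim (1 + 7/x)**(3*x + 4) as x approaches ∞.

Let L be the limit and take ln: ln L = lim (3x + 4)·ln(1 + 7/x) = lim (3x + 4)·(7/x + O(1/x²)) = 21.
Hence L = e^(21).

e^(21)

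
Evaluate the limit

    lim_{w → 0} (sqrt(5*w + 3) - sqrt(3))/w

Substitution gives 0/0. Multiply numerator and denominator by the conjugate √(3 + 5w) + √3.
The numerator becomes (3 + 5w) − 3 = 5w, so the expression simplifies to 5/(√(3 + 5w) + √3).
Letting w → 0 gives 5/(2√3) = 5*√(3)/6.

5*√(3)/6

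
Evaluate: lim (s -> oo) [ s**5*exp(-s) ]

Write as s^5/e^{1s}, an ∞/∞ form.
Exponential growth dominates any polynomial, so repeated L'Hôpital (or the standard result) gives 0.

0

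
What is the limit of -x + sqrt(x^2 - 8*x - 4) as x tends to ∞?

-4

An ∞ − ∞ form. Rationalising with the conjugate, the difference becomes (-8x - 4) / (√(x^2 - 8*x - 4) + x).
For large x the denominator behaves like 2·x, so the quotient tends to -8/2 = -4.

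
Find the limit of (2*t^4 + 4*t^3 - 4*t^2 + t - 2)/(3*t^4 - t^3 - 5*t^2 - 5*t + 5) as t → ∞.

Numerator and denominator both have degree 4.
Dividing every term by t^4, all lower-order terms vanish and the limit is the ratio of leading coefficients, 2/(3) = 2/3.

2/3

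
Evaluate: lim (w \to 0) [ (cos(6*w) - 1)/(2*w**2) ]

Direct substitution gives 0/0.
Apply L'Hôpital: lim (-6*sin(6*w))/(4*w), still 0/0.
After 2 applications of L'Hôpital's rule the quotient is (-36*cos(6*w))/(4); substituting w = 0 gives -9.

-9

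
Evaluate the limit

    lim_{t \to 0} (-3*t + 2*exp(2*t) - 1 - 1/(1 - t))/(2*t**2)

3/2

Substitution gives 0/0 (the numerator vanishes to order 2).
Expand each term to order t^2: the coefficient of t^2 in −1/(1 - t) is -1 and in 2·e^(2t) is 4.
Lower-order terms cancel with the polynomial part, so the numerator is (3)·t^2 + o(t^2), and the limit is (3)/(2) = 3/2.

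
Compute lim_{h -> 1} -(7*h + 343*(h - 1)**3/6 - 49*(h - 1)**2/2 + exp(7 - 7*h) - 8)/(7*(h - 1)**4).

Direct substitution gives 0/0.
Apply L'Hôpital: lim (-49*h + 343*(h - 1)^2/2 - 7*e^(7 - 7*h) + 56)/(-28*(h - 1)^3), still 0/0.
Apply L'Hôpital: lim (343*h + 49*e^(7 - 7*h) - 392)/(-84*(h - 1)^2), still 0/0.
Apply L'Hôpital: lim (343 - 343*e^(7 - 7*h))/(168 - 168*h), still 0/0.
After 4 applications of L'Hôpital's rule the quotient is (2401*e^(7 - 7*h))/(-168); substituting h = 1 gives -343/24.

-343/24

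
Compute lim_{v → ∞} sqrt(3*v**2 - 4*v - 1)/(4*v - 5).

For large |v|, √(3*v^2 - 4*v - 1) ≈ √3·|v| and the denominator ≈ 4v.
Since v → +∞, |v| = v, giving √3/(4) = √(3)/4.

√(3)/4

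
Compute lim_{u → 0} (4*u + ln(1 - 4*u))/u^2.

Direct substitution gives 0/0.
Apply L'Hôpital: lim (4 - 4/(1 - 4*u))/(2*u), still 0/0.
After 2 applications of L'Hôpital's rule the quotient is (-16/(1 - 4*u)^2)/(2); substituting u = 0 gives -8.

-8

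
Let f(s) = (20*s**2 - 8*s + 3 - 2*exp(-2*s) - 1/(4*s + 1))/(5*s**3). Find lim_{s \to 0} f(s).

Substitution gives 0/0; apply L'Hôpital's rule 3 times.
After differentiating numerator and denominator 3 times the quotient is (16*e^(-2*s) + 384/(4*s + 1)^4)/(30); at s = 0 this is 40/3.

40/3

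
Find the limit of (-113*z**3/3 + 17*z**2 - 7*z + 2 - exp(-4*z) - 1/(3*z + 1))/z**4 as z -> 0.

-275/3

Substitution gives 0/0 (the numerator vanishes to order 4).
Expand each term to order z^4: the coefficient of z^4 in −1/(1 + 3z) is -81 and in −e^(-4z) is -32/3.
Lower-order terms cancel with the polynomial part, so the numerator is (-275/3)·z^4 + o(z^4), and the limit is (-275/3)/(1) = -275/3.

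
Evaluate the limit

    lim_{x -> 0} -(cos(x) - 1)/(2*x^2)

1/4

Direct substitution gives 0/0.
Apply L'Hôpital: lim (-sin(x))/(-4*x), still 0/0.
After 2 applications of L'Hôpital's rule the quotient is (-cos(x))/(-4); substituting x = 0 gives 1/4.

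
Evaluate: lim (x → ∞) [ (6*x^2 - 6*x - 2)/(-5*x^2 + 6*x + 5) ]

-6/5

Numerator and denominator both have degree 2.
Dividing every term by x^2, all lower-order terms vanish and the limit is the ratio of leading coefficients, 6/(-5) = -6/5.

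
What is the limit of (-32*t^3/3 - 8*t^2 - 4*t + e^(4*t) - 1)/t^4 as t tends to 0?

32/3

Direct substitution gives 0/0.
Apply L'Hôpital: lim (-32*t^2 - 16*t + 4*e^(4*t) - 4)/(4*t^3), still 0/0.
Apply L'Hôpital: lim (-64*t + 16*e^(4*t) - 16)/(12*t^2), still 0/0.
Apply L'Hôpital: lim (64*e^(4*t) - 64)/(24*t), still 0/0.
After 4 applications of L'Hôpital's rule the quotient is (256*e^(4*t))/(24); substituting t = 0 gives 32/3.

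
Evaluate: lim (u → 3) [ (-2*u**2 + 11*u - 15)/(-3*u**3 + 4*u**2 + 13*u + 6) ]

1/44

Since u = 3 makes numerator and denominator zero, (u - 3) divides both.
Cancelling it gives (5 - 2*u)/(-3*u^2 - 5*u - 2); now plug in u = 3 to get 1/44.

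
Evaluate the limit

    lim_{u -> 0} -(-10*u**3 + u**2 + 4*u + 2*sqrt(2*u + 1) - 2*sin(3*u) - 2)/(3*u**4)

Substitution gives 0/0 (the numerator vanishes to order 4).
Expand each term to order u^4: the coefficient of u^4 in 2·√(1 + 2u) is -5/4 and in -2·sin(3u) is 0.
Lower-order terms cancel with the polynomial part, so the numerator is (-5/4)·u^4 + o(u^4), and the limit is (-5/4)/(-3) = 5/12.

5/12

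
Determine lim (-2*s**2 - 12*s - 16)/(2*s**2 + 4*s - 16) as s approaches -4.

At s = -4 both the top and bottom vanish — a removable singularity. Factoring out (s + 4) from each leaves (-2*s - 4)/(2*s - 4), which at s = -4 equals -1/3.

-1/3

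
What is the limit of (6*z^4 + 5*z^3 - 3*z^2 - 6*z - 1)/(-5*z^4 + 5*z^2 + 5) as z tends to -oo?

Numerator and denominator both have degree 4.
Dividing every term by z^4, all lower-order terms vanish and the limit is the ratio of leading coefficients, 6/(-5) = -6/5.

-6/5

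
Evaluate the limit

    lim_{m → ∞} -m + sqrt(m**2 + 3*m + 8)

This has the form ∞ − ∞. Multiply and divide by the conjugate √(m^2 + 3*m + 8) + m.
That gives (3m + 8) / (√(m^2 + 3*m + 8) + m).
Divide numerator and denominator by m: the limit is 3/(2·1) = 3/2.

3/2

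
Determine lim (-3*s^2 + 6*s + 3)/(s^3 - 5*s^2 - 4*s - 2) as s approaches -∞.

0

The denominator has degree 3 and the numerator degree 2. Dividing numerator and denominator by s^3 sends every term to 0 except the leading denominator term, so the limit is 0.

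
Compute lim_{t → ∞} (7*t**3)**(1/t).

1

Base → ∞ and exponent → 0: an ∞^0 form.
Take logs: (1/t)·ln(7·t^3) = (ln 7 + 3·ln t)/t → 0.
So the limit is e^0 = 1.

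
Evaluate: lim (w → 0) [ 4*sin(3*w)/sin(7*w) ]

Substitution gives 0/0.
Divide numerator and denominator by w: sin(3w)/w → 3 and sin(7w)/w → 7, so the limit is 4·3/7 = 12/7.

12/7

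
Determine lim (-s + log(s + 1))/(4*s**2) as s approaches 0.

Direct substitution gives 0/0.
Apply L'Hôpital: lim (-1 + 1/(s + 1))/(8*s), still 0/0.
After 2 applications of L'Hôpital's rule the quotient is (-1/(s + 1)^2)/(8); substituting s = 0 gives -1/8.

-1/8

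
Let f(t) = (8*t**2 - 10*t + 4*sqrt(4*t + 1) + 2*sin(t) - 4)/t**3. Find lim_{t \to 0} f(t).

Substitution gives 0/0 (the numerator vanishes to order 3).
Expand each term to order t^3: the coefficient of t^3 in 4·√(1 + 4t) is 16 and in 2·sin(t) is -1/3.
Lower-order terms cancel with the polynomial part, so the numerator is (47/3)·t^3 + o(t^3), and the limit is (47/3)/(1) = 47/3.

47/3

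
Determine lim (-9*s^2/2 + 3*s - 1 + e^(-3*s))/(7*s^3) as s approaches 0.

Direct substitution gives 0/0.
Apply L'Hôpital: lim (-9*s + 3 - 3*e^(-3*s))/(21*s^2), still 0/0.
Apply L'Hôpital: lim (-9 + 9*e^(-3*s))/(42*s), still 0/0.
After 3 applications of L'Hôpital's rule the quotient is (-27*e^(-3*s))/(42); substituting s = 0 gives -9/14.

-9/14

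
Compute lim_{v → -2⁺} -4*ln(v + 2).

As v → -2⁺, v + 2 → 0⁺ and ln(v + 2) → −∞.
Multiplying by -4 gives ∞.

∞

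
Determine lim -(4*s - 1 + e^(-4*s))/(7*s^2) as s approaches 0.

-8/7

Direct substitution gives 0/0.
Apply L'Hôpital: lim (4 - 4*e^(-4*s))/(-14*s), still 0/0.
After 2 applications of L'Hôpital's rule the quotient is (16*e^(-4*s))/(-14); substituting s = 0 gives -8/7.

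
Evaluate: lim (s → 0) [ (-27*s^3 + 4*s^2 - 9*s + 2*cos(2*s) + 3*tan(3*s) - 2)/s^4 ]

Substitution gives 0/0 (the numerator vanishes to order 4).
Expand each term to order s^4: the coefficient of s^4 in 3·tan(3s) is 0 and in 2·cos(2s) is 4/3.
Lower-order terms cancel with the polynomial part, so the numerator is (4/3)·s^4 + o(s^4), and the limit is (4/3)/(1) = 4/3.

4/3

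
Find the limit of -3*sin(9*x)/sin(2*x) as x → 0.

-27/2

Substitution gives 0/0.
Divide numerator and denominator by x: sin(9x)/x → 9 and sin(2x)/x → 2, so the limit is -3·9/2 = -27/2.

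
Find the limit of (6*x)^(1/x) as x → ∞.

Base → ∞ and exponent → 0: an ∞^0 form.
Take logs: (1/x)·ln(6·x^1) = (ln 6 + 1·ln x)/x → 0.
So the limit is e^0 = 1.

1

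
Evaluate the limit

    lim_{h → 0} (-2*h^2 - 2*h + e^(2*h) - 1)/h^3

4/3

Direct substitution gives 0/0.
Apply L'Hôpital: lim (-4*h + 2*e^(2*h) - 2)/(3*h^2), still 0/0.
Apply L'Hôpital: lim (4*e^(2*h) - 4)/(6*h), still 0/0.
After 3 applications of L'Hôpital's rule the quotient is (8*e^(2*h))/(6); substituting h = 0 gives 4/3.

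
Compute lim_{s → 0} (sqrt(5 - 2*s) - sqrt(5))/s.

-√(5)/5

A 0/0 form; rationalise with √(5 - 2s) + √5. This collapses the numerator to -2s, leaving -2/(√(5 - 2s) + √5) → -2/(2√5) = -√(5)/5.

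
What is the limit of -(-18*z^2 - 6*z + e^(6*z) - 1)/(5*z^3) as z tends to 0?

Direct substitution gives 0/0.
Apply L'Hôpital: lim (-36*z + 6*e^(6*z) - 6)/(-15*z^2), still 0/0.
Apply L'Hôpital: lim (36*e^(6*z) - 36)/(-30*z), still 0/0.
After 3 applications of L'Hôpital's rule the quotient is (216*e^(6*z))/(-30); substituting z = 0 gives -36/5.

-36/5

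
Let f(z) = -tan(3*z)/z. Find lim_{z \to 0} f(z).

Substitution gives 0/0.
Since tan(u)/u → 1 as u → 0, tan(3z)/(3z) → 1 and the limit is 3/(-1) = -3.

-3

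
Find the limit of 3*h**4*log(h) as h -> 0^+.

This is a 0·(−∞) form. Rewrite as 3·ln(h) / h^(−4) and apply L'Hôpital:
the derivative quotient is 3·(1/h) / (−4·h^(−5)) = (-3/4)·h^4 → 0.

0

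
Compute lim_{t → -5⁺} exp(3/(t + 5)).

As t → -5⁺, 3/(t + 5) → +∞, so e^(3/(t + 5)) → ∞.

∞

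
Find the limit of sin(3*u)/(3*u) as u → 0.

Substitution gives 0/0.
Write it as (3/3)·sin(3u)/(3u); since sin(θ)/θ → 1, the limit is 1.

1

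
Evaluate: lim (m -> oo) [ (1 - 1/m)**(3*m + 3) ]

The base → 1 and the exponent → ∞: a 1^∞ form.
Take logarithms: (3m + 3)·ln(1 - 1/m). Since ln(1+u) ~ u for small u, this behaves like (3m)·(-1/m) → -3.
So the limit is e^(-3).

e^(-3)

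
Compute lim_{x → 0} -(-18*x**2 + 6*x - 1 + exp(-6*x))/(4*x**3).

9

Direct substitution gives 0/0.
Apply L'Hôpital: lim (-36*x + 6 - 6*e^(-6*x))/(-12*x^2), still 0/0.
Apply L'Hôpital: lim (-36 + 36*e^(-6*x))/(-24*x), still 0/0.
After 3 applications of L'Hôpital's rule the quotient is (-216*e^(-6*x))/(-24); substituting x = 0 gives 9.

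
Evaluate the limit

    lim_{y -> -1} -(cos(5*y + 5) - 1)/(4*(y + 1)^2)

25/8

Direct substitution gives 0/0.
Apply L'Hôpital: lim (-5*sin(5*y + 5))/(-8*y - 8), still 0/0.
After 2 applications of L'Hôpital's rule the quotient is (-25*cos(5*y + 5))/(-8); substituting y = -1 gives 25/8.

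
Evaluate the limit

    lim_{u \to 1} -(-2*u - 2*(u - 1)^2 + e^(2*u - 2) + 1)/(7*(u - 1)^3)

-4/21

Direct substitution gives 0/0.
Apply L'Hôpital: lim (-4*u + 2*e^(2*u - 2) + 2)/(-21*(u - 1)^2), still 0/0.
Apply L'Hôpital: lim (4*e^(2*u - 2) - 4)/(42 - 42*u), still 0/0.
After 3 applications of L'Hôpital's rule the quotient is (8*e^(2*u - 2))/(-42); substituting u = 1 gives -4/21.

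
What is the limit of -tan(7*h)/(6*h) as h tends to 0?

-7/6

Substitution gives 0/0.
Since tan(u)/u → 1 as u → 0, tan(7h)/(7h) → 1 and the limit is 7/(-6) = -7/6.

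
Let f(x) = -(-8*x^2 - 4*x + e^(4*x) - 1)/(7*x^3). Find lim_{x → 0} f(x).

-32/21

Direct substitution gives 0/0.
Apply L'Hôpital: lim (-16*x + 4*e^(4*x) - 4)/(-21*x^2), still 0/0.
Apply L'Hôpital: lim (16*e^(4*x) - 16)/(-42*x), still 0/0.
After 3 applications of L'Hôpital's rule the quotient is (64*e^(4*x))/(-42); substituting x = 0 gives -32/21.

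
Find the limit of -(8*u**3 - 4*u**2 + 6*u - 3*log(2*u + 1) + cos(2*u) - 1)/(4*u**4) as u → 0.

-19/6

Substitution gives 0/0 (the numerator vanishes to order 4).
Expand each term to order u^4: the coefficient of u^4 in cos(2u) is 2/3 and in -3·ln(1 + 2u) is 12.
Lower-order terms cancel with the polynomial part, so the numerator is (38/3)·u^4 + o(u^4), and the limit is (38/3)/(-4) = -19/6.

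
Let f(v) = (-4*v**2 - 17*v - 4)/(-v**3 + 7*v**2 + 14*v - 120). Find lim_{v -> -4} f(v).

Since v = -4 makes numerator and denominator zero, (v + 4) divides both.
Cancelling it gives (-4*v - 1)/(-v^2 + 11*v - 30); now plug in v = -4 to get -1/6.

-1/6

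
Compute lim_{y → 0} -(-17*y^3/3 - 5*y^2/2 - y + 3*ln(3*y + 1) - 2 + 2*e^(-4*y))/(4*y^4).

Substitution gives 0/0; apply L'Hôpital's rule 4 times.
After differentiating numerator and denominator 4 times the quotient is (512*e^(-4*y) - 1458/(3*y + 1)^4)/(-96); at y = 0 this is 473/48.

473/48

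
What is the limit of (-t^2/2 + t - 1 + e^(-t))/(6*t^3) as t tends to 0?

-1/36

Direct substitution gives 0/0.
Apply L'Hôpital: lim (-t + 1 - e^(-t))/(18*t^2), still 0/0.
Apply L'Hôpital: lim (-1 + e^(-t))/(36*t), still 0/0.
After 3 applications of L'Hôpital's rule the quotient is (-e^(-t))/(36); substituting t = 0 gives -1/36.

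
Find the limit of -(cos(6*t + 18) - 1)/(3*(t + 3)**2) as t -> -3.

Direct substitution gives 0/0.
Apply L'Hôpital: lim (-6*sin(6*t + 18))/(-6*t - 18), still 0/0.
After 2 applications of L'Hôpital's rule the quotient is (-36*cos(6*t + 18))/(-6); substituting t = -3 gives 6.

6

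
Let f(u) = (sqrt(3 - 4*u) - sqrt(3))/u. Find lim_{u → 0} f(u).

Substitution gives 0/0. Multiply numerator and denominator by the conjugate √(3 - 4u) + √3.
The numerator becomes (3 - 4u) − 3 = -4u, so the expression simplifies to -4/(√(3 - 4u) + √3).
Letting u → 0 gives -4/(2√3) = -2*√(3)/3.

-2*√(3)/3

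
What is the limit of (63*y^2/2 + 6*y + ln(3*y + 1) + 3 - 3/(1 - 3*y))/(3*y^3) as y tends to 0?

Substitution gives 0/0; apply L'Hôpital's rule 3 times.
After differentiating numerator and denominator 3 times the quotient is (54/(3*y + 1)^3 - 486/(3*y - 1)^4)/(18); at y = 0 this is -24.

-24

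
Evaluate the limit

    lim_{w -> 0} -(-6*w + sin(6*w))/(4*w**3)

Direct substitution gives 0/0.
Apply L'Hôpital: lim (6*cos(6*w) - 6)/(-12*w^2), still 0/0.
Apply L'Hôpital: lim (-36*sin(6*w))/(-24*w), still 0/0.
After 3 applications of L'Hôpital's rule the quotient is (-216*cos(6*w))/(-24); substituting w = 0 gives 9.

9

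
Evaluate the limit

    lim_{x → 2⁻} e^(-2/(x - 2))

As x → 2⁻, -2/(x - 2) → +∞, so e^(-2/(x - 2)) → ∞.

∞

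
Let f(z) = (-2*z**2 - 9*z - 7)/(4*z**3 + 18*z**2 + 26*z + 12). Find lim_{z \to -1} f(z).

-5/2

At z = -1 both the top and bottom vanish — a removable singularity. Factoring out (z + 1) from each leaves (-2*z - 7)/(4*z^2 + 14*z + 12), which at z = -1 equals -5/2.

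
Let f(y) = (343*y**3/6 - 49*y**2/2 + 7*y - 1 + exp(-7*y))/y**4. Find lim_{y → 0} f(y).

2401/24

Direct substitution gives 0/0.
Apply L'Hôpital: lim (343*y^2/2 - 49*y + 7 - 7*e^(-7*y))/(4*y^3), still 0/0.
Apply L'Hôpital: lim (343*y - 49 + 49*e^(-7*y))/(12*y^2), still 0/0.
Apply L'Hôpital: lim (343 - 343*e^(-7*y))/(24*y), still 0/0.
After 4 applications of L'Hôpital's rule the quotient is (2401*e^(-7*y))/(24); substituting y = 0 gives 2401/24.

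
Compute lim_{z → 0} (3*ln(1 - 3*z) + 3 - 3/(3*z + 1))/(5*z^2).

-81/10

Substitution gives 0/0 (the numerator vanishes to order 2).
Expand each term to order z^2: the coefficient of z^2 in 3·ln(1 - 3z) is -27/2 and in -3·1/(1 + 3z) is -27.
Lower-order terms cancel with the polynomial part, so the numerator is (-81/2)·z^2 + o(z^2), and the limit is (-81/2)/(5) = -81/10.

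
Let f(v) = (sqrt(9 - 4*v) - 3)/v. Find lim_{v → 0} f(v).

-2/3

A 0/0 form; rationalise with √(9 - 4v) + √9. This collapses the numerator to -4v, leaving -4/(√(9 - 4v) + √9) → -4/(2√9) = -2/3.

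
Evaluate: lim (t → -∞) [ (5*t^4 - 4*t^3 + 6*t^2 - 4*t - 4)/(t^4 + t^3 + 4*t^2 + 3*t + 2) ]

5

Numerator and denominator both have degree 4.
Dividing every term by t^4, all lower-order terms vanish and the limit is the ratio of leading coefficients, 5/(1) = 5.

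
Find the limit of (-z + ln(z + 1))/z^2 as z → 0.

-1/2

Direct substitution gives 0/0.
Apply L'Hôpital: lim (-1 + 1/(z + 1))/(2*z), still 0/0.
After 2 applications of L'Hôpital's rule the quotient is (-1/(z + 1)^2)/(2); substituting z = 0 gives -1/2.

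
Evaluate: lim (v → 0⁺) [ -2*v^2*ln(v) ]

This is a 0·(−∞) form. Rewrite as -2·ln(v) / v^(−2) and apply L'Hôpital:
the derivative quotient is -2·(1/v) / (−2·v^(−3)) = (2/2)·v^2 → 0.

0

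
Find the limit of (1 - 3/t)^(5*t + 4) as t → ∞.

e^(-15)

The base → 1 and the exponent → ∞: a 1^∞ form.
Take logarithms: (5t + 4)·ln(1 - 3/t). Since ln(1+u) ~ u for small u, this behaves like (5t)·(-3/t) → -15.
So the limit is e^(-15).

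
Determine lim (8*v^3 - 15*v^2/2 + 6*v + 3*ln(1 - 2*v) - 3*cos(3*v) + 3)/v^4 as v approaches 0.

-177/8

Substitution gives 0/0 (the numerator vanishes to order 4).
Expand each term to order v^4: the coefficient of v^4 in 3·ln(1 - 2v) is -12 and in -3·cos(3v) is -81/8.
Lower-order terms cancel with the polynomial part, so the numerator is (-177/8)·v^4 + o(v^4), and the limit is (-177/8)/(1) = -177/8.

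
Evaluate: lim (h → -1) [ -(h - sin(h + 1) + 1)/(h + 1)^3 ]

-1/6

Direct substitution gives 0/0.
Apply L'Hôpital: lim (1 - cos(h + 1))/(-3*(h + 1)^2), still 0/0.
Apply L'Hôpital: lim (sin(h + 1))/(-6*h - 6), still 0/0.
After 3 applications of L'Hôpital's rule the quotient is (cos(h + 1))/(-6); substituting h = -1 gives -1/6.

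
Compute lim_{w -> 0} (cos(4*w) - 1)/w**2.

-8

Direct substitution gives 0/0.
Apply L'Hôpital: lim (-4*sin(4*w))/(2*w), still 0/0.
After 2 applications of L'Hôpital's rule the quotient is (-16*cos(4*w))/(2); substituting w = 0 gives -8.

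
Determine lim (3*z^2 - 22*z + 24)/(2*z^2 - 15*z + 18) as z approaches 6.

Direct substitution gives 0/0, so factor. Both numerator and denominator have (z - 6) as a factor.
After cancelling, the expression reduces to (3*z - 4)/(2*z - 3).
Substituting z = 6 gives 14/9.

14/9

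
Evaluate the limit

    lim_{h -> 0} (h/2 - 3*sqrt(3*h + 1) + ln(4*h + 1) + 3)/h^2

Substitution gives 0/0; apply L'Hôpital's rule 2 times.
After differentiating numerator and denominator 2 times the quotient is (-16/(4*h + 1)^2 + 27/(4*(3*h + 1)^(3/2)))/(2); at h = 0 this is -37/8.

-37/8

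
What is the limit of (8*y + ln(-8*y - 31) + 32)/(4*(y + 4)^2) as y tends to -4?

Direct substitution gives 0/0.
Apply L'Hôpital: lim (8 - 8/(-8*y - 31))/(8*y + 32), still 0/0.
After 2 applications of L'Hôpital's rule the quotient is (-64/(-8*y - 31)^2)/(8); substituting y = -4 gives -8.

-8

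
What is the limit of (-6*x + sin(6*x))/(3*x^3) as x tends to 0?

Direct substitution gives 0/0.
Apply L'Hôpital: lim (6*cos(6*x) - 6)/(9*x^2), still 0/0.
Apply L'Hôpital: lim (-36*sin(6*x))/(18*x), still 0/0.
After 3 applications of L'Hôpital's rule the quotient is (-216*cos(6*x))/(18); substituting x = 0 gives -12.

-12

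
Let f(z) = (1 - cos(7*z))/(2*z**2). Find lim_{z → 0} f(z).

49/4

Substitution gives 0/0.
Use (1 − cos u)/u² → 1/2 with u = 7z: the limit is 7²/(2·2) = 49/4.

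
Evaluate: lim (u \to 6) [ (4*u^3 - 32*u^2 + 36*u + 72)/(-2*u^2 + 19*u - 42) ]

-84/5

At u = 6 both the top and bottom vanish — a removable singularity. Factoring out (u - 6) from each leaves (4*u^2 - 8*u - 12)/(7 - 2*u), which at u = 6 equals -84/5.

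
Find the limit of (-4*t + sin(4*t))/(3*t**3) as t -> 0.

Direct substitution gives 0/0.
Apply L'Hôpital: lim (4*cos(4*t) - 4)/(9*t^2), still 0/0.
Apply L'Hôpital: lim (-16*sin(4*t))/(18*t), still 0/0.
After 3 applications of L'Hôpital's rule the quotient is (-64*cos(4*t))/(18); substituting t = 0 gives -32/9.

-32/9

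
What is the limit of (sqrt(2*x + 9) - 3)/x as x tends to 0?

Substitution gives 0/0. Multiply numerator and denominator by the conjugate √(9 + 2x) + √9.
The numerator becomes (9 + 2x) − 9 = 2x, so the expression simplifies to 2/(√(9 + 2x) + √9).
Letting x → 0 gives 2/(2√9) = 1/3.

1/3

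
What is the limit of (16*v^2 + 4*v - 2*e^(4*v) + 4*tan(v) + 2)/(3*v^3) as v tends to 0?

Substitution gives 0/0 (the numerator vanishes to order 3).
Expand each term to order v^3: the coefficient of v^3 in -2·e^(4v) is -64/3 and in 4·tan(v) is 4/3.
Lower-order terms cancel with the polynomial part, so the numerator is (-20)·v^3 + o(v^3), and the limit is (-20)/(3) = -20/3.

-20/3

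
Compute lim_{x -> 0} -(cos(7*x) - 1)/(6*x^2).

49/12

Direct substitution gives 0/0.
Apply L'Hôpital: lim (-7*sin(7*x))/(-12*x), still 0/0.
After 2 applications of L'Hôpital's rule the quotient is (-49*cos(7*x))/(-12); substituting x = 0 gives 49/12.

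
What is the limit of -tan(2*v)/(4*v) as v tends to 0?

-1/2

Substitution gives 0/0.
Since tan(u)/u → 1 as u → 0, tan(2v)/(2v) → 1 and the limit is 2/(-4) = -1/2.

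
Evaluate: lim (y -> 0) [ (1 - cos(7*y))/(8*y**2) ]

Substitution gives 0/0.
Use (1 − cos u)/u² → 1/2 with u = 7y: the limit is 7²/(2·8) = 49/16.

49/16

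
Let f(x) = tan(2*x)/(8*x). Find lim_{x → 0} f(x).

Substitution gives 0/0.
Since tan(u)/u → 1 as u → 0, tan(2x)/(2x) → 1 and the limit is 2/8 = 1/4.

1/4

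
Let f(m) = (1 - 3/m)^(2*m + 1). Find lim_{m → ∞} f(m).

Write it as [(1 - 3/m)^m]^(2) · (1 - 3/m)^(1). The bracketed term tends to e^(-3) and the second factor to 1, so the limit is e^(-6).

e^(-6)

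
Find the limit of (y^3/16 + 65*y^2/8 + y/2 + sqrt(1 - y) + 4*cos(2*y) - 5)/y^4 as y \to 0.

1009/384

Substitution gives 0/0 (the numerator vanishes to order 4).
Expand each term to order y^4: the coefficient of y^4 in 4·cos(2y) is 8/3 and in √(1 - y) is -5/128.
Lower-order terms cancel with the polynomial part, so the numerator is (1009/384)·y^4 + o(y^4), and the limit is (1009/384)/(1) = 1009/384.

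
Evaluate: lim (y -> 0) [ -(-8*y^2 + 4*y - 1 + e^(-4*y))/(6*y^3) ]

16/9

Direct substitution gives 0/0.
Apply L'Hôpital: lim (-16*y + 4 - 4*e^(-4*y))/(-18*y^2), still 0/0.
Apply L'Hôpital: lim (-16 + 16*e^(-4*y))/(-36*y), still 0/0.
After 3 applications of L'Hôpital's rule the quotient is (-64*e^(-4*y))/(-36); substituting y = 0 gives 16/9.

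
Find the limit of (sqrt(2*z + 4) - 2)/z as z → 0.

A 0/0 form; rationalise with √(4 + 2z) + √4. This collapses the numerator to 2z, leaving 2/(√(4 + 2z) + √4) → 2/(2√4) = 1/2.

1/2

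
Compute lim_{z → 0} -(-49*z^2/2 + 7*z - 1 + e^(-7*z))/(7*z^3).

Direct substitution gives 0/0.
Apply L'Hôpital: lim (-49*z + 7 - 7*e^(-7*z))/(-21*z^2), still 0/0.
Apply L'Hôpital: lim (-49 + 49*e^(-7*z))/(-42*z), still 0/0.
After 3 applications of L'Hôpital's rule the quotient is (-343*e^(-7*z))/(-42); substituting z = 0 gives 49/6.

49/6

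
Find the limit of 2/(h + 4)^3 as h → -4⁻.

As h → -4⁻, (h + 4) → 0⁻, so (h + 4)^3 → 0⁻ and 2/(h + 4)^3 → -∞.

-∞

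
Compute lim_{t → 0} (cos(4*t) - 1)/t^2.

-8

Direct substitution gives 0/0.
Apply L'Hôpital: lim (-4*sin(4*t))/(2*t), still 0/0.
After 2 applications of L'Hôpital's rule the quotient is (-16*cos(4*t))/(2); substituting t = 0 gives -8.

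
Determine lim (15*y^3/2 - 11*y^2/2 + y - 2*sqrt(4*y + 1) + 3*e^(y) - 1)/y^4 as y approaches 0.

Substitution gives 0/0 (the numerator vanishes to order 4).
Expand each term to order y^4: the coefficient of y^4 in -2·√(1 + 4y) is 20 and in 3·e^(y) is 1/8.
Lower-order terms cancel with the polynomial part, so the numerator is (161/8)·y^4 + o(y^4), and the limit is (161/8)/(1) = 161/8.

161/8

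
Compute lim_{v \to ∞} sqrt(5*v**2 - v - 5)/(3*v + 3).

For large |v|, √(5*v^2 - v - 5) ≈ √5·|v| and the denominator ≈ 3v.
Since v → +∞, |v| = v, giving √5/(3) = √(5)/3.

√(5)/3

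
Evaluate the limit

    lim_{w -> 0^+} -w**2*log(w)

0

This is a 0·(−∞) form. Rewrite as -1·ln(w) / w^(−2) and apply L'Hôpital:
the derivative quotient is -1·(1/w) / (−2·w^(−3)) = (1/2)·w^2 → 0.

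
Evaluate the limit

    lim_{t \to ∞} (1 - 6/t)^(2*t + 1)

Write it as [(1 - 6/t)^t]^(2) · (1 - 6/t)^(1). The bracketed term tends to e^(-6) and the second factor to 1, so the limit is e^(-12).

e^(-12)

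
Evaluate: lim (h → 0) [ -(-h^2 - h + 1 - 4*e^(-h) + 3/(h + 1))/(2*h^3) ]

Substitution gives 0/0 (the numerator vanishes to order 3).
Expand each term to order h^3: the coefficient of h^3 in -4·e^(-h) is 2/3 and in 3·1/(1 + h) is -3.
Lower-order terms cancel with the polynomial part, so the numerator is (-7/3)·h^3 + o(h^3), and the limit is (-7/3)/(-2) = 7/6.

7/6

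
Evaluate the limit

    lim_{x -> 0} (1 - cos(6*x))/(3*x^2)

6

Substitution gives 0/0.
Use (1 − cos u)/u² → 1/2 with u = 6x: the limit is 6²/(2·3) = 6.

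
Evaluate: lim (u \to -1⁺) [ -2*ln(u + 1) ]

∞

As u → -1⁺, u + 1 → 0⁺ and ln(u + 1) → −∞.
Multiplying by -2 gives ∞.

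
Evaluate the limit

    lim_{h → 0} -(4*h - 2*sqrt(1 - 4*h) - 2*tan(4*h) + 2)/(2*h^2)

Substitution gives 0/0; apply L'Hôpital's rule 2 times.
After differentiating numerator and denominator 2 times the quotient is (-64*tan(4*h)/cos(4*h)^2 + 8/(1 - 4*h)^(3/2))/(-4); at h = 0 this is -2.

-2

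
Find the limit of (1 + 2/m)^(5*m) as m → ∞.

Write it as [(1 + 2/m)^m]^(5) · (1 + 2/m)^(0). The bracketed term tends to e^(2) and the second factor to 1, so the limit is e^(10).

e^(10)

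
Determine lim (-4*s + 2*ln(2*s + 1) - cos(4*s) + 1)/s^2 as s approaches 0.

Substitution gives 0/0; apply L'Hôpital's rule 2 times.
After differentiating numerator and denominator 2 times the quotient is (16*cos(4*s) - 8/(2*s + 1)^2)/(2); at s = 0 this is 4.

4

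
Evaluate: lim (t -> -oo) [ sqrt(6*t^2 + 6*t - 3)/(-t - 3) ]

For large |t|, √(6*t^2 + 6*t - 3) ≈ √6·|t| and the denominator ≈ -t.
Since t → −∞, |t| = −t, giving −√6/(-1) = √(6).

√(6)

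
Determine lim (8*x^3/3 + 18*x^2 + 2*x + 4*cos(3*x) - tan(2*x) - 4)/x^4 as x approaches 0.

Substitution gives 0/0 (the numerator vanishes to order 4).
Expand each term to order x^4: the coefficient of x^4 in 4·cos(3x) is 27/2 and in −tan(2x) is 0.
Lower-order terms cancel with the polynomial part, so the numerator is (27/2)·x^4 + o(x^4), and the limit is (27/2)/(1) = 27/2.

27/2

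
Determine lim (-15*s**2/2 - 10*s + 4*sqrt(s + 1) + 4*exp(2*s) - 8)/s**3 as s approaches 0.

Substitution gives 0/0; apply L'Hôpital's rule 3 times.
After differentiating numerator and denominator 3 times the quotient is (32*e^(2*s) + 3/(2*(s + 1)^(5/2)))/(6); at s = 0 this is 67/12.

67/12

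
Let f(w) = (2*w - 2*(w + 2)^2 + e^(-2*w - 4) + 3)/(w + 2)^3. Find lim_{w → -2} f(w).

-4/3

Direct substitution gives 0/0.
Apply L'Hôpital: lim (-4*w - 2*e^(-2*w - 4) - 6)/(3*(w + 2)^2), still 0/0.
Apply L'Hôpital: lim (4*e^(-2*w - 4) - 4)/(6*w + 12), still 0/0.
After 3 applications of L'Hôpital's rule the quotient is (-8*e^(-2*w - 4))/(6); substituting w = -2 gives -4/3.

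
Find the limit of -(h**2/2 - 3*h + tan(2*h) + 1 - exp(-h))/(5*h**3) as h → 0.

-17/30

Substitution gives 0/0 (the numerator vanishes to order 3).
Expand each term to order h^3: the coefficient of h^3 in tan(2h) is 8/3 and in −e^(-h) is 1/6.
Lower-order terms cancel with the polynomial part, so the numerator is (17/6)·h^3 + o(h^3), and the limit is (17/6)/(-5) = -17/30.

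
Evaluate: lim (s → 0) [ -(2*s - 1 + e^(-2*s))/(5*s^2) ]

Direct substitution gives 0/0.
Apply L'Hôpital: lim (2 - 2*e^(-2*s))/(-10*s), still 0/0.
After 2 applications of L'Hôpital's rule the quotient is (4*e^(-2*s))/(-10); substituting s = 0 gives -2/5.

-2/5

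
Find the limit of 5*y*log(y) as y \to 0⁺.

This is a 0·(−∞) form. Rewrite as 5·ln(y) / y^(−1) and apply L'Hôpital:
the derivative quotient is 5·(1/y) / (−1·y^(−2)) = (-5/1)·y^1 → 0.

0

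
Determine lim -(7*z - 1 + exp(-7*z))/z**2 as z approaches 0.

Direct substitution gives 0/0.
Apply L'Hôpital: lim (7 - 7*e^(-7*z))/(-2*z), still 0/0.
After 2 applications of L'Hôpital's rule the quotient is (49*e^(-7*z))/(-2); substituting z = 0 gives -49/2.

-49/2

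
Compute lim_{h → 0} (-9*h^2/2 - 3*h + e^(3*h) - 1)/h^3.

Direct substitution gives 0/0.
Apply L'Hôpital: lim (-9*h + 3*e^(3*h) - 3)/(3*h^2), still 0/0.
Apply L'Hôpital: lim (9*e^(3*h) - 9)/(6*h), still 0/0.
After 3 applications of L'Hôpital's rule the quotient is (27*e^(3*h))/(6); substituting h = 0 gives 9/2.

9/2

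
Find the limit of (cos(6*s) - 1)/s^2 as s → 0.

-18

Direct substitution gives 0/0.
Apply L'Hôpital: lim (-6*sin(6*s))/(2*s), still 0/0.
After 2 applications of L'Hôpital's rule the quotient is (-36*cos(6*s))/(2); substituting s = 0 gives -18.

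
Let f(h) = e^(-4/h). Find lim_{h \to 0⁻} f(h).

As h → 0⁻, -4/(h) → +∞, so e^(-4/(h)) → ∞.

∞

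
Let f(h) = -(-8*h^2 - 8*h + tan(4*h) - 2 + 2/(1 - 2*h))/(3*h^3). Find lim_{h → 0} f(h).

Substitution gives 0/0; apply L'Hôpital's rule 3 times.
After differentiating numerator and denominator 3 times the quotient is (384*tan(4*h)^2/cos(4*h)^2 + 128/cos(4*h)^2 + 96/(2*h - 1)^4)/(-18); at h = 0 this is -112/9.

-112/9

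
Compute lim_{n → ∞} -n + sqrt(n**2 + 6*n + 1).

An ∞ − ∞ form. Rationalising with the conjugate, the difference becomes (6n + 1) / (√(n^2 + 6*n + 1) + n).
For large n the denominator behaves like 2·n, so the quotient tends to 6/2 = 3.

3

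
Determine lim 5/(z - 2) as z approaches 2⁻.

As z → 2⁻, (z - 2) → 0⁻, so (z - 2)^1 → 0⁻ and 5/(z - 2)^1 → -∞.

-∞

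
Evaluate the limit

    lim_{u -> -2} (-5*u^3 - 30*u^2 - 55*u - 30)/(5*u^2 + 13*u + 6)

-5/7

Since u = -2 makes numerator and denominator zero, (u + 2) divides both.
Cancelling it gives (-5*u^2 - 20*u - 15)/(5*u + 3); now plug in u = -2 to get -5/7.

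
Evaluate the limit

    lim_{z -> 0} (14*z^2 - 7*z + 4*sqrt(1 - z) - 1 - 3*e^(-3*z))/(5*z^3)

53/20

Substitution gives 0/0 (the numerator vanishes to order 3).
Expand each term to order z^3: the coefficient of z^3 in -3·e^(-3z) is 27/2 and in 4·√(1 - z) is -1/4.
Lower-order terms cancel with the polynomial part, so the numerator is (53/4)·z^3 + o(z^3), and the limit is (53/4)/(5) = 53/20.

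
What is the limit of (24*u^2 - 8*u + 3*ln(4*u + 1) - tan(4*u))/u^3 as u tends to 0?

Substitution gives 0/0; apply L'Hôpital's rule 3 times.
After differentiating numerator and denominator 3 times the quotient is (-256*tan(4*u)^2/cos(4*u)^2 - 128/cos(4*u)^4 + 384/(4*u + 1)^3)/(6); at u = 0 this is 128/3.

128/3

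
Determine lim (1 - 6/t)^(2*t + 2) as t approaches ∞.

e^(-12)

Let L be the limit and take ln: ln L = lim (2t + 2)·ln(1 - 6/t) = lim (2t + 2)·(-6/t + O(1/t²)) = -12.
Hence L = e^(-12).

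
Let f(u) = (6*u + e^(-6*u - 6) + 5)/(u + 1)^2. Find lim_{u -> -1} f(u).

Direct substitution gives 0/0.
Apply L'Hôpital: lim (6 - 6*e^(-6*u - 6))/(2*u + 2), still 0/0.
After 2 applications of L'Hôpital's rule the quotient is (36*e^(-6*u - 6))/(2); substituting u = -1 gives 18.

18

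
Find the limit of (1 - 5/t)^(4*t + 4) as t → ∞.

Let L be the limit and take ln: ln L = lim (4t + 4)·ln(1 - 5/t) = lim (4t + 4)·(-5/t + O(1/t²)) = -20.
Hence L = e^(-20).

e^(-20)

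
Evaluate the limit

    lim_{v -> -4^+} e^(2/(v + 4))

∞

As v → -4⁺, 2/(v + 4) → +∞, so e^(2/(v + 4)) → ∞.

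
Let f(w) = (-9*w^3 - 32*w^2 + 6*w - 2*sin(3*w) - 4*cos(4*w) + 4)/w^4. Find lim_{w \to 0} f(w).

Substitution gives 0/0; apply L'Hôpital's rule 4 times.
After differentiating numerator and denominator 4 times the quotient is (-162*sin(3*w) - 1024*cos(4*w))/(24); at w = 0 this is -128/3.

-128/3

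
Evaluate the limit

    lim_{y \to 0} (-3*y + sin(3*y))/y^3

Direct substitution gives 0/0.
Apply L'Hôpital: lim (3*cos(3*y) - 3)/(3*y^2), still 0/0.
Apply L'Hôpital: lim (-9*sin(3*y))/(6*y), still 0/0.
After 3 applications of L'Hôpital's rule the quotient is (-27*cos(3*y))/(6); substituting y = 0 gives -9/2.

-9/2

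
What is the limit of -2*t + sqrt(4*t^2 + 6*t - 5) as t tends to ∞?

This has the form ∞ − ∞. Multiply and divide by the conjugate √(4*t^2 + 6*t - 5) + 2t.
That gives (6t - 5) / (√(4*t^2 + 6*t - 5) + 2t).
Divide numerator and denominator by t: the limit is 6/(2·2) = 3/2.

3/2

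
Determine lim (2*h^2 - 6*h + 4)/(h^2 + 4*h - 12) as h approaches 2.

Since h = 2 makes numerator and denominator zero, (h - 2) divides both.
Cancelling it gives (2*h - 2)/(h + 6); now plug in h = 2 to get 1/4.

1/4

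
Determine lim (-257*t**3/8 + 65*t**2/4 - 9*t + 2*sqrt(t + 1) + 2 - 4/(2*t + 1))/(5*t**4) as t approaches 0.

Substitution gives 0/0 (the numerator vanishes to order 4).
Expand each term to order t^4: the coefficient of t^4 in 2·√(1 + t) is -5/64 and in -4·1/(1 + 2t) is -64.
Lower-order terms cancel with the polynomial part, so the numerator is (-4101/64)·t^4 + o(t^4), and the limit is (-4101/64)/(5) = -4101/320.

-4101/320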